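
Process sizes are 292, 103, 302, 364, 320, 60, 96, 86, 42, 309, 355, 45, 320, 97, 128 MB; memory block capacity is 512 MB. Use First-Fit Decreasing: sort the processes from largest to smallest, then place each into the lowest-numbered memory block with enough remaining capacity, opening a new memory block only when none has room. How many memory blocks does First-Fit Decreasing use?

Sorted descending: 364, 355, 320, 320, 309, 302, 292, 128, 103, 97, 96, 86, 60, 45, 42.
364 MB → memory block 1 (remaining 148 MB)
355 MB → memory block 2 (remaining 157 MB)
320 MB → memory block 3 (remaining 192 MB)
320 MB → memory block 4 (remaining 192 MB)
309 MB → memory block 5 (remaining 203 MB)
302 MB → memory block 6 (remaining 210 MB)
292 MB → memory block 7 (remaining 220 MB)
128 MB → memory block 1 (remaining 20 MB)
103 MB → memory block 2 (remaining 54 MB)
97 MB → memory block 3 (remaining 95 MB)
96 MB → memory block 4 (remaining 96 MB)
86 MB → memory block 3 (remaining 9 MB)
60 MB → memory block 4 (remaining 36 MB)
45 MB → memory block 2 (remaining 9 MB)
42 MB → memory block 5 (remaining 161 MB)

7 memory blocks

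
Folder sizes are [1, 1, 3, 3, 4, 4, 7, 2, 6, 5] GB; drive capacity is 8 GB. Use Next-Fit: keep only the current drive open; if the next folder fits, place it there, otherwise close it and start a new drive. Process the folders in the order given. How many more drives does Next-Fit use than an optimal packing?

0

Next-Fit: [1,1,3,3] [4,4] [7] [2,6] [5] → 5 drives.
Total size 36 GB; any packing needs at least ⌈36/8⌉ = 5 drives.
So 5 is already optimal.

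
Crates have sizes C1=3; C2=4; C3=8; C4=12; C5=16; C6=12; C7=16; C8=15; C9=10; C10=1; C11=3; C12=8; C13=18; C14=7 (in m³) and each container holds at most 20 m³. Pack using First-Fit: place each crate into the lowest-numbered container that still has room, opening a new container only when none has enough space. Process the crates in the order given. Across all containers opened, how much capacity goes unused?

Put C1 (3 m³) in container 1; 17 m³ remain.
Put C2 (4 m³) in container 1; 13 m³ remain.
Put C3 (8 m³) in container 1; 5 m³ remain.
Put C4 (12 m³) in container 2; 8 m³ remain.
Put C5 (16 m³) in container 3; 4 m³ remain.
Put C6 (12 m³) in container 4; 8 m³ remain.
Put C7 (16 m³) in container 5; 4 m³ remain.
Put C8 (15 m³) in container 6; 5 m³ remain.
Put C9 (10 m³) in container 7; 10 m³ remain.
Put C10 (1 m³) in container 1; 4 m³ remain.
Put C11 (3 m³) in container 1; 1 m³ remain.
Put C12 (8 m³) in container 2; 0 m³ remain.
Put C13 (18 m³) in container 8; 2 m³ remain.
Put C14 (7 m³) in container 4; 1 m³ remain.
8 containers × 20 m³ = 160 m³; used 133 m³; unused 27 m³.

27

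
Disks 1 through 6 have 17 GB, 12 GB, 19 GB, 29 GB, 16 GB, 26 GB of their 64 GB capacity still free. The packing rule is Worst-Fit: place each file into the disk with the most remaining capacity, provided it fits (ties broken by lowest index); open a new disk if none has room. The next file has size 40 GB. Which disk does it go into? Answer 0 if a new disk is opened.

0

No disk has ≥ 40 GB free, so a new disk is opened.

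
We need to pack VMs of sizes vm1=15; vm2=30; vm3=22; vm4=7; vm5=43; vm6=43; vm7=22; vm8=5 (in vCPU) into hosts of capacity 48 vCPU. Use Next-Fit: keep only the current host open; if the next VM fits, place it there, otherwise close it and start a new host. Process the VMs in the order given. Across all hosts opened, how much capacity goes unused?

53

Put vm1 (15 vCPU) in host 1; 33 vCPU remain.
Put vm2 (30 vCPU) in host 1; 3 vCPU remain.
Put vm3 (22 vCPU) in host 2; 26 vCPU remain.
Put vm4 (7 vCPU) in host 2; 19 vCPU remain.
Put vm5 (43 vCPU) in host 3; 5 vCPU remain.
Put vm6 (43 vCPU) in host 4; 5 vCPU remain.
Put vm7 (22 vCPU) in host 5; 26 vCPU remain.
Put vm8 (5 vCPU) in host 5; 21 vCPU remain.
5 hosts × 48 vCPU = 240 vCPU; used 187 vCPU; unused 53 vCPU.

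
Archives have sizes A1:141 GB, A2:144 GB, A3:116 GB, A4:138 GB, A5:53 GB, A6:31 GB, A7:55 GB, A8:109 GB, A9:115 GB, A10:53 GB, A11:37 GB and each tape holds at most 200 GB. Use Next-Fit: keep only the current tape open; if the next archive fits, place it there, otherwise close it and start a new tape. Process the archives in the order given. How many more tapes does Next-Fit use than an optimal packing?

Next-Fit: [141] [144] [116] [138,53] [31,55,109] [115,53] [37] → 7 tapes.
6 archives exceed 100 GB (half the capacity), and no two of those can share a tape, so at least 6 tapes are needed.
An optimal packing achieves that bound: [144,55] [141,53] [138,53] [116,37,31] [115] [109] → 6 tapes.
Excess: 7 − 6 = 1.

1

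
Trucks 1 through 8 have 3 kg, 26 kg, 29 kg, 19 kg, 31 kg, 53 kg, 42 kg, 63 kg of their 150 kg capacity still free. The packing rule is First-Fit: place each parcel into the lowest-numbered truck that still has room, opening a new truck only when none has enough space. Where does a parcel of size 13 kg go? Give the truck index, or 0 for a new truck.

2

Trucks with room: truck 2 (26 kg), truck 3 (29 kg), truck 4 (19 kg), truck 5 (31 kg), truck 6 (53 kg), truck 7 (42 kg), truck 8 (63 kg).
The first with room is truck 2.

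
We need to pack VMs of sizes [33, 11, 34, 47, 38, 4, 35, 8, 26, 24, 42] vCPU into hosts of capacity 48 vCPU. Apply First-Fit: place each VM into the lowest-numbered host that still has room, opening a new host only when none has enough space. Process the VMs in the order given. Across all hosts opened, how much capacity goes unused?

82

host 1: place 33 vCPU, 15 vCPU left
host 1: place 11 vCPU, 4 vCPU left
host 2: place 34 vCPU, 14 vCPU left
host 3: place 47 vCPU, 1 vCPU left
host 4: place 38 vCPU, 10 vCPU left
host 1: place 4 vCPU, 0 vCPU left
host 5: place 35 vCPU, 13 vCPU left
host 2: place 8 vCPU, 6 vCPU left
host 6: place 26 vCPU, 22 vCPU left
host 7: place 24 vCPU, 24 vCPU left
host 8: place 42 vCPU, 6 vCPU left
8 hosts × 48 vCPU = 384 vCPU; used 302 vCPU; unused 82 vCPU.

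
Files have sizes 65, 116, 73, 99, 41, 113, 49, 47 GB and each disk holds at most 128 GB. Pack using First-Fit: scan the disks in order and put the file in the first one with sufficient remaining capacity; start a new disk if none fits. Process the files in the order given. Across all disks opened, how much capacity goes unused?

165

disk 1: place 65 GB, 63 GB left
disk 2: place 116 GB, 12 GB left
disk 3: place 73 GB, 55 GB left
disk 4: place 99 GB, 29 GB left
disk 1: place 41 GB, 22 GB left
disk 5: place 113 GB, 15 GB left
disk 3: place 49 GB, 6 GB left
disk 6: place 47 GB, 81 GB left
6 disks × 128 GB = 768 GB; used 603 GB; unused 165 GB.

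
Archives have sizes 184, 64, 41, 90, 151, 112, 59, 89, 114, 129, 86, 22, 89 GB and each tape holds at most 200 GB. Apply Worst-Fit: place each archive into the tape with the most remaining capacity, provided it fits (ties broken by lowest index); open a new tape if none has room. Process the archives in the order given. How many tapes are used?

8 tapes

184 GB → tape 1 (remaining 16 GB)
64 GB → tape 2 (remaining 136 GB)
41 GB → tape 2 (remaining 95 GB)
90 GB → tape 2 (remaining 5 GB)
151 GB → tape 3 (remaining 49 GB)
112 GB → tape 4 (remaining 88 GB)
59 GB → tape 4 (remaining 29 GB)
89 GB → tape 5 (remaining 111 GB)
114 GB → tape 6 (remaining 86 GB)
129 GB → tape 7 (remaining 71 GB)
86 GB → tape 5 (remaining 25 GB)
22 GB → tape 6 (remaining 64 GB)
89 GB → tape 8 (remaining 111 GB)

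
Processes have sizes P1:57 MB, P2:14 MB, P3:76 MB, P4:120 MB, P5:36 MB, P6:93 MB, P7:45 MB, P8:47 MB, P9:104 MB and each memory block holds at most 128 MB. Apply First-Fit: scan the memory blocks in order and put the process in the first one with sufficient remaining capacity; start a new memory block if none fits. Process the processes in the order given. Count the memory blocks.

6 memory blocks

memory block 1: place P1 (57 MB), 71 MB left
memory block 1: place P2 (14 MB), 57 MB left
memory block 2: place P3 (76 MB), 52 MB left
memory block 3: place P4 (120 MB), 8 MB left
memory block 1: place P5 (36 MB), 21 MB left
memory block 4: place P6 (93 MB), 35 MB left
memory block 2: place P7 (45 MB), 7 MB left
memory block 5: place P8 (47 MB), 81 MB left
memory block 6: place P9 (104 MB), 24 MB left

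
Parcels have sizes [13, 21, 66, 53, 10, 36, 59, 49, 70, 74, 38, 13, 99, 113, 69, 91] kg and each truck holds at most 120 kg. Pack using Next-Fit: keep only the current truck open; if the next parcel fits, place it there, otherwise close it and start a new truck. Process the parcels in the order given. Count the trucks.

9

Put 13 kg in truck 1; 107 kg remain.
Put 21 kg in truck 1; 86 kg remain.
Put 66 kg in truck 1; 20 kg remain.
Put 53 kg in truck 2; 67 kg remain.
Put 10 kg in truck 2; 57 kg remain.
Put 36 kg in truck 2; 21 kg remain.
Put 59 kg in truck 3; 61 kg remain.
Put 49 kg in truck 3; 12 kg remain.
Put 70 kg in truck 4; 50 kg remain.
Put 74 kg in truck 5; 46 kg remain.
Put 38 kg in truck 5; 8 kg remain.
Put 13 kg in truck 6; 107 kg remain.
Put 99 kg in truck 6; 8 kg remain.
Put 113 kg in truck 7; 7 kg remain.
Put 69 kg in truck 8; 51 kg remain.
Put 91 kg in truck 9; 29 kg remain.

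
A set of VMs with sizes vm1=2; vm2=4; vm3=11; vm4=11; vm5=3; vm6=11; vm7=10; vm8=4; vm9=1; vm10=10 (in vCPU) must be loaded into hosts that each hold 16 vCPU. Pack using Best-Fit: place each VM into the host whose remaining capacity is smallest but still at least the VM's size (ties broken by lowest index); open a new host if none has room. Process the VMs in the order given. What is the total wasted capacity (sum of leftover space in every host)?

13

vm1 (2 vCPU) → host 1 (remaining 14 vCPU)
vm2 (4 vCPU) → host 1 (remaining 10 vCPU)
vm3 (11 vCPU) → host 2 (remaining 5 vCPU)
vm4 (11 vCPU) → host 3 (remaining 5 vCPU)
vm5 (3 vCPU) → host 2 (remaining 2 vCPU)
vm6 (11 vCPU) → host 4 (remaining 5 vCPU)
vm7 (10 vCPU) → host 1 (remaining 0 vCPU)
vm8 (4 vCPU) → host 3 (remaining 1 vCPU)
vm9 (1 vCPU) → host 3 (remaining 0 vCPU)
vm10 (10 vCPU) → host 5 (remaining 6 vCPU)
5 hosts × 16 vCPU = 80 vCPU; used 67 vCPU; unused 13 vCPU.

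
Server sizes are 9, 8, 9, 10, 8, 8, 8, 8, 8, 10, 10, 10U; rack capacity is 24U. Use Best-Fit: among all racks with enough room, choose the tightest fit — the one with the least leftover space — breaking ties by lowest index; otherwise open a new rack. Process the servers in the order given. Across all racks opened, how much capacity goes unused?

Put 9U in rack 1; 15U remain.
Put 8U in rack 1; 7U remain.
Put 9U in rack 2; 15U remain.
Put 10U in rack 2; 5U remain.
Put 8U in rack 3; 16U remain.
Put 8U in rack 3; 8U remain.
Put 8U in rack 3; 0U remain.
Put 8U in rack 4; 16U remain.
Put 8U in rack 4; 8U remain.
Put 10U in rack 5; 14U remain.
Put 10U in rack 5; 4U remain.
Put 10U in rack 6; 14U remain.
6 racks × 24U = 144U; used 106U; unused 38U.

38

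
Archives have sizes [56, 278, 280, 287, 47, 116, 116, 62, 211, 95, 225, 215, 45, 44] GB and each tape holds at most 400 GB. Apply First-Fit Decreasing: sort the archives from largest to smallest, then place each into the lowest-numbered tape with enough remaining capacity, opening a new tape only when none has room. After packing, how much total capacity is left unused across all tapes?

Sorted descending: 287, 280, 278, 225, 215, 211, 116, 116, 95, 62, 56, 47, 45, 44.
Put 287 GB in tape 1; 113 GB remain.
Put 280 GB in tape 2; 120 GB remain.
Put 278 GB in tape 3; 122 GB remain.
Put 225 GB in tape 4; 175 GB remain.
Put 215 GB in tape 5; 185 GB remain.
Put 211 GB in tape 6; 189 GB remain.
Put 116 GB in tape 2; 4 GB remain.
Put 116 GB in tape 3; 6 GB remain.
Put 95 GB in tape 1; 18 GB remain.
Put 62 GB in tape 4; 113 GB remain.
Put 56 GB in tape 4; 57 GB remain.
Put 47 GB in tape 4; 10 GB remain.
Put 45 GB in tape 5; 140 GB remain.
Put 44 GB in tape 5; 96 GB remain.
6 tapes × 400 GB = 2400 GB; used 2077 GB; unused 323 GB.

323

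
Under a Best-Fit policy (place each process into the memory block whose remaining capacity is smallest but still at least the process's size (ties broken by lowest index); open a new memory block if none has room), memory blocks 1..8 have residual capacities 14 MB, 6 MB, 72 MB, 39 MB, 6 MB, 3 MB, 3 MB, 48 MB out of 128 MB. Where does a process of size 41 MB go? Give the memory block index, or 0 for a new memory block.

8

Memory blocks with room: memory block 3 (72 MB), memory block 8 (48 MB).
Tightest fit is memory block 8 with 48 MB free.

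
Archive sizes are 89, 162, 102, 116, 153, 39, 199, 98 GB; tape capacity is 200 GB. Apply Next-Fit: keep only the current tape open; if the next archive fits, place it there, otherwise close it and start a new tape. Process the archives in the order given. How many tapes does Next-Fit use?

tape 1: place 89 GB, 111 GB left
tape 2: place 162 GB, 38 GB left
tape 3: place 102 GB, 98 GB left
tape 4: place 116 GB, 84 GB left
tape 5: place 153 GB, 47 GB left
tape 5: place 39 GB, 8 GB left
tape 6: place 199 GB, 1 GB left
tape 7: place 98 GB, 102 GB left

7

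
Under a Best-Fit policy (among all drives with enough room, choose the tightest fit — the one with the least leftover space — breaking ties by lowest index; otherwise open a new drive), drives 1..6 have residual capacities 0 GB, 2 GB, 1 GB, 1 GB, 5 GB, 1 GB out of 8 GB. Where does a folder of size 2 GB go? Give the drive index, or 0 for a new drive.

2

Drives with room: drive 2 (2 GB), drive 5 (5 GB).
Tightest fit is drive 2 with 2 GB free.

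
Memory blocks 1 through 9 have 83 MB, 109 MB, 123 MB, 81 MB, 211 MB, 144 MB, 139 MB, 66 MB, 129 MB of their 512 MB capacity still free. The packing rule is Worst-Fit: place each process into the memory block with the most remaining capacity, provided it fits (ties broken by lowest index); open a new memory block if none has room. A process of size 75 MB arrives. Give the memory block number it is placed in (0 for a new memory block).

Memory blocks with room: memory block 1 (83 MB), memory block 2 (109 MB), memory block 3 (123 MB), memory block 4 (81 MB), memory block 5 (211 MB), memory block 6 (144 MB), memory block 7 (139 MB), memory block 9 (129 MB).
Most room is memory block 5 with 211 MB free.

5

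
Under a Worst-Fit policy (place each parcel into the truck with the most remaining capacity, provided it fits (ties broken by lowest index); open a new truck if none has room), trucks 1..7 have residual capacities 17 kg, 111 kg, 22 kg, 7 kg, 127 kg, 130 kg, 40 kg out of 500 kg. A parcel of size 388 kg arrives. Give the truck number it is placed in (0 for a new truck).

No truck has ≥ 388 kg free, so a new truck is opened.

0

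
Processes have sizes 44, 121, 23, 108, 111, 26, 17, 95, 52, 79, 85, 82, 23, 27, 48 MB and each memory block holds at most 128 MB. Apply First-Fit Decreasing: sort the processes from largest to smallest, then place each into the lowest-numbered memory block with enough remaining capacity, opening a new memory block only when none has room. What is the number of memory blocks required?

8

Sorted descending: 121, 111, 108, 95, 85, 82, 79, 52, 48, 44, 27, 26, 23, 23, 17.
Put 121 MB in memory block 1; 7 MB remain.
Put 111 MB in memory block 2; 17 MB remain.
Put 108 MB in memory block 3; 20 MB remain.
Put 95 MB in memory block 4; 33 MB remain.
Put 85 MB in memory block 5; 43 MB remain.
Put 82 MB in memory block 6; 46 MB remain.
Put 79 MB in memory block 7; 49 MB remain.
Put 52 MB in memory block 8; 76 MB remain.
Put 48 MB in memory block 7; 1 MB remain.
Put 44 MB in memory block 6; 2 MB remain.
Put 27 MB in memory block 4; 6 MB remain.
Put 26 MB in memory block 5; 17 MB remain.
Put 23 MB in memory block 8; 53 MB remain.
Put 23 MB in memory block 8; 30 MB remain.
Put 17 MB in memory block 2; 0 MB remain.
Final memory blocks: [121] [111,17] [108] [95,27] [85,26] [82,44] [79,48] [52,23,23].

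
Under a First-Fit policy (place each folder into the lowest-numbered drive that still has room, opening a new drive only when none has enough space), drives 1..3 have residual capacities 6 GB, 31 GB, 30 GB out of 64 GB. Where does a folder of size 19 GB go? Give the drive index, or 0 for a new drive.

2

Drives with room: drive 2 (31 GB), drive 3 (30 GB).
The first with room is drive 2.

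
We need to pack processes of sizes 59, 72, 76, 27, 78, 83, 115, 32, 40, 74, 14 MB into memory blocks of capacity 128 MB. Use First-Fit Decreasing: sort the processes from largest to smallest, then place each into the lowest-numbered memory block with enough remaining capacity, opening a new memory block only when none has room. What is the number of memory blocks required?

Sorted descending: 115, 83, 78, 76, 74, 72, 59, 40, 32, 27, 14.
Put 115 MB in memory block 1; 13 MB remain.
Put 83 MB in memory block 2; 45 MB remain.
Put 78 MB in memory block 3; 50 MB remain.
Put 76 MB in memory block 4; 52 MB remain.
Put 74 MB in memory block 5; 54 MB remain.
Put 72 MB in memory block 6; 56 MB remain.
Put 59 MB in memory block 7; 69 MB remain.
Put 40 MB in memory block 2; 5 MB remain.
Put 32 MB in memory block 3; 18 MB remain.
Put 27 MB in memory block 4; 25 MB remain.
Put 14 MB in memory block 3; 4 MB remain.

7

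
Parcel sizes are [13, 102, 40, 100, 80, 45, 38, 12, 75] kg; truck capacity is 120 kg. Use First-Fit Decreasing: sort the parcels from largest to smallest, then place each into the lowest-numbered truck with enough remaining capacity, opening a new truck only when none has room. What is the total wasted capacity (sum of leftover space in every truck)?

95

Sorted descending: 102, 100, 80, 75, 45, 40, 38, 13, 12.
102 kg → truck 1 (remaining 18 kg)
100 kg → truck 2 (remaining 20 kg)
80 kg → truck 3 (remaining 40 kg)
75 kg → truck 4 (remaining 45 kg)
45 kg → truck 4 (remaining 0 kg)
40 kg → truck 3 (remaining 0 kg)
38 kg → truck 5 (remaining 82 kg)
13 kg → truck 1 (remaining 5 kg)
12 kg → truck 2 (remaining 8 kg)
5 trucks × 120 kg = 600 kg; used 505 kg; unused 95 kg.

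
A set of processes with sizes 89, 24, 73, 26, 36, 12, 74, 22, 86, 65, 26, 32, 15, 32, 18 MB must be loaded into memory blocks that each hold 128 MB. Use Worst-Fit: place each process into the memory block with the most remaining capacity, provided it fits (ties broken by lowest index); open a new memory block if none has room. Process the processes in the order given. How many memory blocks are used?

Put 89 MB in memory block 1; 39 MB remain.
Put 24 MB in memory block 1; 15 MB remain.
Put 73 MB in memory block 2; 55 MB remain.
Put 26 MB in memory block 2; 29 MB remain.
Put 36 MB in memory block 3; 92 MB remain.
Put 12 MB in memory block 3; 80 MB remain.
Put 74 MB in memory block 3; 6 MB remain.
Put 22 MB in memory block 2; 7 MB remain.
Put 86 MB in memory block 4; 42 MB remain.
Put 65 MB in memory block 5; 63 MB remain.
Put 26 MB in memory block 5; 37 MB remain.
Put 32 MB in memory block 4; 10 MB remain.
Put 15 MB in memory block 5; 22 MB remain.
Put 32 MB in memory block 6; 96 MB remain.
Put 18 MB in memory block 6; 78 MB remain.

6 memory blocks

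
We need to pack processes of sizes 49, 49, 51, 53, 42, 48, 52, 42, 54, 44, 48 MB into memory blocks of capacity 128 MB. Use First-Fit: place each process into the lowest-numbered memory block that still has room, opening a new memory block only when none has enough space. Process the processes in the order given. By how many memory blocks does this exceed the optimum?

1

First-Fit: [49,49] [51,53] [42,48] [52,42] [54,44] [48] → 6 memory blocks.
Total size 532 MB; any packing needs at least ⌈532/128⌉ = 5 memory blocks.
An optimal packing achieves that bound: [54,53] [52,51] [49,49] [48,48] [44,42,42] → 5 memory blocks.
Excess: 6 − 5 = 1.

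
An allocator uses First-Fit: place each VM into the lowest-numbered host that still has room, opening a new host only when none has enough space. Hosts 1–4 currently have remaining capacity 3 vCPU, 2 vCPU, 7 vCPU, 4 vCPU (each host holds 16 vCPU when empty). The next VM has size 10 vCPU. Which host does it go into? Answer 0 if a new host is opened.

0

No host has ≥ 10 vCPU free, so a new host is opened.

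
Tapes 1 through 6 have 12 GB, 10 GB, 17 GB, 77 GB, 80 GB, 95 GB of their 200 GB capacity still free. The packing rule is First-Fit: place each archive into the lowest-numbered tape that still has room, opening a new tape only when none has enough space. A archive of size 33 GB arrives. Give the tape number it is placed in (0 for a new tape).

Tapes with room: tape 4 (77 GB), tape 5 (80 GB), tape 6 (95 GB).
The first with room is tape 4.

4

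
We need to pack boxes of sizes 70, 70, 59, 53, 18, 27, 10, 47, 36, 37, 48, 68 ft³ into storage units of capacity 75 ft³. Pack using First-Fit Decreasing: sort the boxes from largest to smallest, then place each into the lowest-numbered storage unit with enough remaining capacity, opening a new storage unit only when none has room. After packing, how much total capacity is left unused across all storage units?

57

Sorted descending: 70, 70, 68, 59, 53, 48, 47, 37, 36, 27, 18, 10.
storage unit 1: place 70 ft³, 5 ft³ left
storage unit 2: place 70 ft³, 5 ft³ left
storage unit 3: place 68 ft³, 7 ft³ left
storage unit 4: place 59 ft³, 16 ft³ left
storage unit 5: place 53 ft³, 22 ft³ left
storage unit 6: place 48 ft³, 27 ft³ left
storage unit 7: place 47 ft³, 28 ft³ left
storage unit 8: place 37 ft³, 38 ft³ left
storage unit 8: place 36 ft³, 2 ft³ left
storage unit 6: place 27 ft³, 0 ft³ left
storage unit 5: place 18 ft³, 4 ft³ left
storage unit 4: place 10 ft³, 6 ft³ left
8 storage units × 75 ft³ = 600 ft³; used 543 ft³; unused 57 ft³.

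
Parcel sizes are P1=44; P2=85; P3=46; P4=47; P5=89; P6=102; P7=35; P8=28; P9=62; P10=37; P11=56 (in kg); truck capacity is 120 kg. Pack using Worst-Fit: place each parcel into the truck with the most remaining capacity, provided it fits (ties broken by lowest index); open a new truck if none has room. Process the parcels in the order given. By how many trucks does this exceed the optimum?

1

Worst-Fit: [44,46] [85] [47,35,28] [89] [102] [62,37] [56] → 7 trucks.
Total size 631 kg; any packing needs at least ⌈631/120⌉ = 6 trucks.
An optimal packing achieves that bound: [102] [89,28] [85,35] [62,56] [47,46] [44,37] → 6 trucks.
Excess: 7 − 6 = 1.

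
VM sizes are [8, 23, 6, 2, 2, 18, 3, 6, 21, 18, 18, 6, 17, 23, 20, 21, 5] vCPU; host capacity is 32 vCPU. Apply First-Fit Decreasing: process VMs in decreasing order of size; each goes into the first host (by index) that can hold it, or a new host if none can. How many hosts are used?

Sorted descending: 23, 23, 21, 21, 20, 18, 18, 18, 17, 8, 6, 6, 6, 5, 3, 2, 2.
23 vCPU → host 1 (remaining 9 vCPU)
23 vCPU → host 2 (remaining 9 vCPU)
21 vCPU → host 3 (remaining 11 vCPU)
21 vCPU → host 4 (remaining 11 vCPU)
20 vCPU → host 5 (remaining 12 vCPU)
18 vCPU → host 6 (remaining 14 vCPU)
18 vCPU → host 7 (remaining 14 vCPU)
18 vCPU → host 8 (remaining 14 vCPU)
17 vCPU → host 9 (remaining 15 vCPU)
8 vCPU → host 1 (remaining 1 vCPU)
6 vCPU → host 2 (remaining 3 vCPU)
6 vCPU → host 3 (remaining 5 vCPU)
6 vCPU → host 4 (remaining 5 vCPU)
5 vCPU → host 3 (remaining 0 vCPU)
3 vCPU → host 2 (remaining 0 vCPU)
2 vCPU → host 4 (remaining 3 vCPU)
2 vCPU → host 4 (remaining 1 vCPU)

9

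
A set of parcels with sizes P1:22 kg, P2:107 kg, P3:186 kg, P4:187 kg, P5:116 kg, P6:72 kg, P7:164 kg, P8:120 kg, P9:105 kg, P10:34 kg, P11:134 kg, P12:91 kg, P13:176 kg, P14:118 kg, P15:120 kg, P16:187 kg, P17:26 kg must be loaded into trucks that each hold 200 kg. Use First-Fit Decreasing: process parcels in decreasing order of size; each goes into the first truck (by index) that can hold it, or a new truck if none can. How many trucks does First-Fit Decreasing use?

12 trucks

Sorted descending: 187, 187, 186, 176, 164, 134, 120, 120, 118, 116, 107, 105, 91, 72, 34, 26, 22.
187 kg → truck 1 (remaining 13 kg)
187 kg → truck 2 (remaining 13 kg)
186 kg → truck 3 (remaining 14 kg)
176 kg → truck 4 (remaining 24 kg)
164 kg → truck 5 (remaining 36 kg)
134 kg → truck 6 (remaining 66 kg)
120 kg → truck 7 (remaining 80 kg)
120 kg → truck 8 (remaining 80 kg)
118 kg → truck 9 (remaining 82 kg)
116 kg → truck 10 (remaining 84 kg)
107 kg → truck 11 (remaining 93 kg)
105 kg → truck 12 (remaining 95 kg)
91 kg → truck 11 (remaining 2 kg)
72 kg → truck 7 (remaining 8 kg)
34 kg → truck 5 (remaining 2 kg)
26 kg → truck 6 (remaining 40 kg)
22 kg → truck 4 (remaining 2 kg)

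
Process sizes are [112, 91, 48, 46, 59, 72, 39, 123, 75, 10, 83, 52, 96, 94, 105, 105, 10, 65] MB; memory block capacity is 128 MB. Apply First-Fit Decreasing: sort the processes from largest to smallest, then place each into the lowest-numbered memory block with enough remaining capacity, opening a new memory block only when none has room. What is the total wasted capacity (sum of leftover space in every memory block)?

251

Sorted descending: 123, 112, 105, 105, 96, 94, 91, 83, 75, 72, 65, 59, 52, 48, 46, 39, 10, 10.
Put 123 MB in memory block 1; 5 MB remain.
Put 112 MB in memory block 2; 16 MB remain.
Put 105 MB in memory block 3; 23 MB remain.
Put 105 MB in memory block 4; 23 MB remain.
Put 96 MB in memory block 5; 32 MB remain.
Put 94 MB in memory block 6; 34 MB remain.
Put 91 MB in memory block 7; 37 MB remain.
Put 83 MB in memory block 8; 45 MB remain.
Put 75 MB in memory block 9; 53 MB remain.
Put 72 MB in memory block 10; 56 MB remain.
Put 65 MB in memory block 11; 63 MB remain.
Put 59 MB in memory block 11; 4 MB remain.
Put 52 MB in memory block 9; 1 MB remain.
Put 48 MB in memory block 10; 8 MB remain.
Put 46 MB in memory block 12; 82 MB remain.
Put 39 MB in memory block 8; 6 MB remain.
Put 10 MB in memory block 2; 6 MB remain.
Put 10 MB in memory block 3; 13 MB remain.
12 memory blocks × 128 MB = 1536 MB; used 1285 MB; unused 251 MB.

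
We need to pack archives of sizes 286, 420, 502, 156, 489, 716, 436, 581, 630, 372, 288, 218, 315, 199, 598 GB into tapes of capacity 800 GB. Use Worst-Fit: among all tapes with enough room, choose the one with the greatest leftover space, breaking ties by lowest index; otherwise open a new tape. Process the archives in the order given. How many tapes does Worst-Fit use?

10

Put 286 GB in tape 1; 514 GB remain.
Put 420 GB in tape 1; 94 GB remain.
Put 502 GB in tape 2; 298 GB remain.
Put 156 GB in tape 2; 142 GB remain.
Put 489 GB in tape 3; 311 GB remain.
Put 716 GB in tape 4; 84 GB remain.
Put 436 GB in tape 5; 364 GB remain.
Put 581 GB in tape 6; 219 GB remain.
Put 630 GB in tape 7; 170 GB remain.
Put 372 GB in tape 8; 428 GB remain.
Put 288 GB in tape 8; 140 GB remain.
Put 218 GB in tape 5; 146 GB remain.
Put 315 GB in tape 9; 485 GB remain.
Put 199 GB in tape 9; 286 GB remain.
Put 598 GB in tape 10; 202 GB remain.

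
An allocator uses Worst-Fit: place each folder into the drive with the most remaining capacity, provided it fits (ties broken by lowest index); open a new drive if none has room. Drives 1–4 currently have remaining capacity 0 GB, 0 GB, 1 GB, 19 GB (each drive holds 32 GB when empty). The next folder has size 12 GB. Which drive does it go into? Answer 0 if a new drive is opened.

Drives with room: drive 4 (19 GB).
Most room is drive 4 with 19 GB free.

4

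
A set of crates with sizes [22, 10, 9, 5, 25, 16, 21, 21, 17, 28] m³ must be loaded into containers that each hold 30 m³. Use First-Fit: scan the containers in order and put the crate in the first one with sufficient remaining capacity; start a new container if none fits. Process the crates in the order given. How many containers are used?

container 1: place 22 m³, 8 m³ left
container 2: place 10 m³, 20 m³ left
container 2: place 9 m³, 11 m³ left
container 1: place 5 m³, 3 m³ left
container 3: place 25 m³, 5 m³ left
container 4: place 16 m³, 14 m³ left
container 5: place 21 m³, 9 m³ left
container 6: place 21 m³, 9 m³ left
container 7: place 17 m³, 13 m³ left
container 8: place 28 m³, 2 m³ left
Final containers: [22,5] [10,9] [25] [16] [21] [21] [17] [28].

8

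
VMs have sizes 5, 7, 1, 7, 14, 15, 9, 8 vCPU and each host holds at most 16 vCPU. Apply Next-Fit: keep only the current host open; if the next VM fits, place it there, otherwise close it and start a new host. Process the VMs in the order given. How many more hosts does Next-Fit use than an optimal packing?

Next-Fit: [5,7,1] [7] [14] [15] [9] [8] → 6 hosts.
Total size 66 vCPU; any packing needs at least ⌈66/16⌉ = 5 hosts.
An optimal packing achieves that bound: [15,1] [14] [9,7] [8,7] [5] → 5 hosts.
Excess: 6 − 5 = 1.

1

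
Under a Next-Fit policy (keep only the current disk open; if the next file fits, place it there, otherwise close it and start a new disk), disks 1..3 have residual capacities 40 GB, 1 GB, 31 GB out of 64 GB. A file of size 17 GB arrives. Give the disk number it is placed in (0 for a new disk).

3

Next-Fit only looks at disk 3, which has 31 GB free.
17 GB fits there.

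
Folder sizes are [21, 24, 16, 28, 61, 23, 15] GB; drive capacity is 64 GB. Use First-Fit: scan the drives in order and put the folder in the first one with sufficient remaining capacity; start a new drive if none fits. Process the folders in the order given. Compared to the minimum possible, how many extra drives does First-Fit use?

First-Fit: [21,24,16] [28,23] [61] [15] → 4 drives.
Total size 188 GB; any packing needs at least ⌈188/64⌉ = 3 drives.
An optimal packing achieves that bound: [61] [28,21,15] [24,23,16] → 3 drives.
Excess: 4 − 3 = 1.

1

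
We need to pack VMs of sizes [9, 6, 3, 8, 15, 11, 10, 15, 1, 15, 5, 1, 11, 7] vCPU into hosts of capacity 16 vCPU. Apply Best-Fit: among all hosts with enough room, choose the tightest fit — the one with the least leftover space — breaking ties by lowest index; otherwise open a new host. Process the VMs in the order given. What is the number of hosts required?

9 vCPU → host 1 (remaining 7 vCPU)
6 vCPU → host 1 (remaining 1 vCPU)
3 vCPU → host 2 (remaining 13 vCPU)
8 vCPU → host 2 (remaining 5 vCPU)
15 vCPU → host 3 (remaining 1 vCPU)
11 vCPU → host 4 (remaining 5 vCPU)
10 vCPU → host 5 (remaining 6 vCPU)
15 vCPU → host 6 (remaining 1 vCPU)
1 vCPU → host 1 (remaining 0 vCPU)
15 vCPU → host 7 (remaining 1 vCPU)
5 vCPU → host 2 (remaining 0 vCPU)
1 vCPU → host 3 (remaining 0 vCPU)
11 vCPU → host 8 (remaining 5 vCPU)
7 vCPU → host 9 (remaining 9 vCPU)

9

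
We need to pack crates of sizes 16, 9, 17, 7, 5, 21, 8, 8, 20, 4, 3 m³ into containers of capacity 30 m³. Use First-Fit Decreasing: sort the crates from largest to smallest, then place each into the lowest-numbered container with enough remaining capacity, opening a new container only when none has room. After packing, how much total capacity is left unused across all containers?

Sorted descending: 21, 20, 17, 16, 9, 8, 8, 7, 5, 4, 3.
container 1: place 21 m³, 9 m³ left
container 2: place 20 m³, 10 m³ left
container 3: place 17 m³, 13 m³ left
container 4: place 16 m³, 14 m³ left
container 1: place 9 m³, 0 m³ left
container 2: place 8 m³, 2 m³ left
container 3: place 8 m³, 5 m³ left
container 4: place 7 m³, 7 m³ left
container 3: place 5 m³, 0 m³ left
container 4: place 4 m³, 3 m³ left
container 4: place 3 m³, 0 m³ left
4 containers × 30 m³ = 120 m³; used 118 m³; unused 2 m³.

2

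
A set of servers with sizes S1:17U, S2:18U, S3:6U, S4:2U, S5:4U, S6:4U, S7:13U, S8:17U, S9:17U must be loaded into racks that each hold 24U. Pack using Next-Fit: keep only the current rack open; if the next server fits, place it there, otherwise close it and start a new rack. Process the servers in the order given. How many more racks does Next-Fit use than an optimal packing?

Next-Fit: [17] [18,6] [2,4,4,13] [17] [17] → 5 racks.
Total size 98U; any packing needs at least ⌈98/24⌉ = 5 racks.
So 5 is already optimal.

0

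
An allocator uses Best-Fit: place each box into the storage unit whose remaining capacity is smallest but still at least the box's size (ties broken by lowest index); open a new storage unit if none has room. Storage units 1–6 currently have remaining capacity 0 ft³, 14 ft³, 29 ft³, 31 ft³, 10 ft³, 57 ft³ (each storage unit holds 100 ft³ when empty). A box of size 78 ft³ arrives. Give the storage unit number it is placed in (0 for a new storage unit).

0

No storage unit has ≥ 78 ft³ free, so a new storage unit is opened.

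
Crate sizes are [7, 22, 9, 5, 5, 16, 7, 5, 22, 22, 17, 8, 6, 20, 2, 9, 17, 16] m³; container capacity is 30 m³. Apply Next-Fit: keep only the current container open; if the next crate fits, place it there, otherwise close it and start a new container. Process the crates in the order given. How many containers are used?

Put 7 m³ in container 1; 23 m³ remain.
Put 22 m³ in container 1; 1 m³ remain.
Put 9 m³ in container 2; 21 m³ remain.
Put 5 m³ in container 2; 16 m³ remain.
Put 5 m³ in container 2; 11 m³ remain.
Put 16 m³ in container 3; 14 m³ remain.
Put 7 m³ in container 3; 7 m³ remain.
Put 5 m³ in container 3; 2 m³ remain.
Put 22 m³ in container 4; 8 m³ remain.
Put 22 m³ in container 5; 8 m³ remain.
Put 17 m³ in container 6; 13 m³ remain.
Put 8 m³ in container 6; 5 m³ remain.
Put 6 m³ in container 7; 24 m³ remain.
Put 20 m³ in container 7; 4 m³ remain.
Put 2 m³ in container 7; 2 m³ remain.
Put 9 m³ in container 8; 21 m³ remain.
Put 17 m³ in container 8; 4 m³ remain.
Put 16 m³ in container 9; 14 m³ remain.
Final containers: [7,22] [9,5,5] [16,7,5] [22] [22] [17,8] [6,20,2] [9,17] [16].

9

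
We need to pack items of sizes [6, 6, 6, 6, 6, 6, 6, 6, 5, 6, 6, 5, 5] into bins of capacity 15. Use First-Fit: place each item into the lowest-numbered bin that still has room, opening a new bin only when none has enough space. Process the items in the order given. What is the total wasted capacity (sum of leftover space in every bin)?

30

bin 1: place 6, 9 left
bin 1: place 6, 3 left
bin 2: place 6, 9 left
bin 2: place 6, 3 left
bin 3: place 6, 9 left
bin 3: place 6, 3 left
bin 4: place 6, 9 left
bin 4: place 6, 3 left
bin 5: place 5, 10 left
bin 5: place 6, 4 left
bin 6: place 6, 9 left
bin 6: place 5, 4 left
bin 7: place 5, 10 left
7 bins × 15 = 105; used 75; unused 30.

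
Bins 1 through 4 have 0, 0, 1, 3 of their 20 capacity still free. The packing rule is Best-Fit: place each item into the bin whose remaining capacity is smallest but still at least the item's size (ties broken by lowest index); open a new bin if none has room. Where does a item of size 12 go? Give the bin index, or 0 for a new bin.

No bin has ≥ 12 free, so a new bin is opened.

0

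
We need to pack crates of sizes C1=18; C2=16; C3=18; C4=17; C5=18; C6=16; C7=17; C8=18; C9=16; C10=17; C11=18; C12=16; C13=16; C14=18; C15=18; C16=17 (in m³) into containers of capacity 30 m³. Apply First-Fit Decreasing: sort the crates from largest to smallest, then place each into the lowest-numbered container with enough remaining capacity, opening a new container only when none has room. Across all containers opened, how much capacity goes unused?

206

Sorted descending: 18, 18, 18, 18, 18, 18, 18, 17, 17, 17, 17, 16, 16, 16, 16, 16.
container 1: place 18 m³, 12 m³ left
container 2: place 18 m³, 12 m³ left
container 3: place 18 m³, 12 m³ left
container 4: place 18 m³, 12 m³ left
container 5: place 18 m³, 12 m³ left
container 6: place 18 m³, 12 m³ left
container 7: place 18 m³, 12 m³ left
container 8: place 17 m³, 13 m³ left
container 9: place 17 m³, 13 m³ left
container 10: place 17 m³, 13 m³ left
container 11: place 17 m³, 13 m³ left
container 12: place 16 m³, 14 m³ left
container 13: place 16 m³, 14 m³ left
container 14: place 16 m³, 14 m³ left
container 15: place 16 m³, 14 m³ left
container 16: place 16 m³, 14 m³ left
16 containers × 30 m³ = 480 m³; used 274 m³; unused 206 m³.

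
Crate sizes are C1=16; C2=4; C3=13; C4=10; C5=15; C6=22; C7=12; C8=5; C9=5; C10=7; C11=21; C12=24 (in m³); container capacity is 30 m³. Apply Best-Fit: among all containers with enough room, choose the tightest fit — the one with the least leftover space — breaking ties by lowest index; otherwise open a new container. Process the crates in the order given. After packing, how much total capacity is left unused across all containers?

26

container 1: place C1 (16 m³), 14 m³ left
container 1: place C2 (4 m³), 10 m³ left
container 2: place C3 (13 m³), 17 m³ left
container 1: place C4 (10 m³), 0 m³ left
container 2: place C5 (15 m³), 2 m³ left
container 3: place C6 (22 m³), 8 m³ left
container 4: place C7 (12 m³), 18 m³ left
container 3: place C8 (5 m³), 3 m³ left
container 4: place C9 (5 m³), 13 m³ left
container 4: place C10 (7 m³), 6 m³ left
container 5: place C11 (21 m³), 9 m³ left
container 6: place C12 (24 m³), 6 m³ left
6 containers × 30 m³ = 180 m³; used 154 m³; unused 26 m³.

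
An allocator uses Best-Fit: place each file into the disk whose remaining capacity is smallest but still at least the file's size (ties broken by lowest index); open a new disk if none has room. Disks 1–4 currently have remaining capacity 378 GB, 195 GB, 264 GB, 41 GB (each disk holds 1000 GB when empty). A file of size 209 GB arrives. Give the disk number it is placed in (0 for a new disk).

Disks with room: disk 1 (378 GB), disk 3 (264 GB).
Tightest fit is disk 3 with 264 GB free.

3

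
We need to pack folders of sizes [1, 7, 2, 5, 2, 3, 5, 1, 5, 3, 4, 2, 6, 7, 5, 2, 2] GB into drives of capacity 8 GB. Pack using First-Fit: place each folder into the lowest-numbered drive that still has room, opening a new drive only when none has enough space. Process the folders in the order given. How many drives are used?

9 drives

Put 1 GB in drive 1; 7 GB remain.
Put 7 GB in drive 1; 0 GB remain.
Put 2 GB in drive 2; 6 GB remain.
Put 5 GB in drive 2; 1 GB remain.
Put 2 GB in drive 3; 6 GB remain.
Put 3 GB in drive 3; 3 GB remain.
Put 5 GB in drive 4; 3 GB remain.
Put 1 GB in drive 2; 0 GB remain.
Put 5 GB in drive 5; 3 GB remain.
Put 3 GB in drive 3; 0 GB remain.
Put 4 GB in drive 6; 4 GB remain.
Put 2 GB in drive 4; 1 GB remain.
Put 6 GB in drive 7; 2 GB remain.
Put 7 GB in drive 8; 1 GB remain.
Put 5 GB in drive 9; 3 GB remain.
Put 2 GB in drive 5; 1 GB remain.
Put 2 GB in drive 6; 2 GB remain.
Final drives: [1,7] [2,5,1] [2,3,3] [5,2] [5,2] [4,2] [6] [7] [5].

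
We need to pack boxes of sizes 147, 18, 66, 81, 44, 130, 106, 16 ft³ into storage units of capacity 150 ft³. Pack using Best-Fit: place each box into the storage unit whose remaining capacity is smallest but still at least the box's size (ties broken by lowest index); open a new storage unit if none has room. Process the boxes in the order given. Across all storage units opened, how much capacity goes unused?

Put 147 ft³ in storage unit 1; 3 ft³ remain.
Put 18 ft³ in storage unit 2; 132 ft³ remain.
Put 66 ft³ in storage unit 2; 66 ft³ remain.
Put 81 ft³ in storage unit 3; 69 ft³ remain.
Put 44 ft³ in storage unit 2; 22 ft³ remain.
Put 130 ft³ in storage unit 4; 20 ft³ remain.
Put 106 ft³ in storage unit 5; 44 ft³ remain.
Put 16 ft³ in storage unit 4; 4 ft³ remain.
5 storage units × 150 ft³ = 750 ft³; used 608 ft³; unused 142 ft³.

142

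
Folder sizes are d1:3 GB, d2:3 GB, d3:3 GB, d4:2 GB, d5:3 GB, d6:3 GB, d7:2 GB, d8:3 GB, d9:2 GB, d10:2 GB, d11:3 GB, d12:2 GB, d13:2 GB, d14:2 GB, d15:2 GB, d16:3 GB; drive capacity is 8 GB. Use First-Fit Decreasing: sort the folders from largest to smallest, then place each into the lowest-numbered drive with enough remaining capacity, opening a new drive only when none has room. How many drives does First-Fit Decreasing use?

5

Sorted descending: 3, 3, 3, 3, 3, 3, 3, 3, 2, 2, 2, 2, 2, 2, 2, 2.
drive 1: place 3 GB, 5 GB left
drive 1: place 3 GB, 2 GB left
drive 2: place 3 GB, 5 GB left
drive 2: place 3 GB, 2 GB left
drive 3: place 3 GB, 5 GB left
drive 3: place 3 GB, 2 GB left
drive 4: place 3 GB, 5 GB left
drive 4: place 3 GB, 2 GB left
drive 1: place 2 GB, 0 GB left
drive 2: place 2 GB, 0 GB left
drive 3: place 2 GB, 0 GB left
drive 4: place 2 GB, 0 GB left
drive 5: place 2 GB, 6 GB left
drive 5: place 2 GB, 4 GB left
drive 5: place 2 GB, 2 GB left
drive 5: place 2 GB, 0 GB left
Final drives: [3,3,2] [3,3,2] [3,3,2] [3,3,2] [2,2,2,2].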